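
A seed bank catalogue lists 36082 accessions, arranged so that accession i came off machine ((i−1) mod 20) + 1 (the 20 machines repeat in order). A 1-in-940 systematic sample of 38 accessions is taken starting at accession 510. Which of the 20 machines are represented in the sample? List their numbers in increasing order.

10

Consecutive selections differ by k = 940, so their machine numbers differ by 940 mod 20 = 0.
gcd(940, 20) = 20, so the sample visits 20/20 = 1 distinct residues mod 20.
Start 510 is machine 10; the machines hit are 10.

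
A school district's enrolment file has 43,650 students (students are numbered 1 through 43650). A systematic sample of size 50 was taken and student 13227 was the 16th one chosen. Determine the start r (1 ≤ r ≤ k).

132

k = 43650/50 = 873
r = 13227 − (16−1)×873 = 13227 − 13095 = 132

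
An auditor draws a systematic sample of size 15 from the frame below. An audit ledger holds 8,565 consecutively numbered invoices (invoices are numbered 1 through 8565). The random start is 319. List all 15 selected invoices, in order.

319, 890, 1461, 2032, 2603, 3174, 3745, 4316, 4887, 5458, 6029, 6600, 7171, 7742, 8313

k = N/n = 8565/15 = 571
invoice 1: 319
invoice 2: 319 + 571 = 890
invoice 3: 890 + 571 = 1461
invoice 4: 1461 + 571 = 2032
invoice 5: 2032 + 571 = 2603
invoice 6: 2603 + 571 = 3174
invoice 7: 3174 + 571 = 3745
invoice 8: 3745 + 571 = 4316
invoice 9: 4316 + 571 = 4887
invoice 10: 4887 + 571 = 5458
invoice 11: 5458 + 571 = 6029
invoice 12: 6029 + 571 = 6600
invoice 13: 6600 + 571 = 7171
invoice 14: 7171 + 571 = 7742
invoice 15: 7742 + 571 = 8313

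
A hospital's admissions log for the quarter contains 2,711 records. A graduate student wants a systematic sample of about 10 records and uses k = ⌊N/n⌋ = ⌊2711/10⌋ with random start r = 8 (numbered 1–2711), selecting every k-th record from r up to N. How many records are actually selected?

10

k = ⌊2711/10⌋ = 271
Achieved size = ⌊(2711 − 8)/271⌋ + 1 = ⌊2703/271⌋ + 1 = 9 + 1 = 10
(last selection: 8 + 9×271 = 2447 ≤ 2711; next would be 2718 > 2711)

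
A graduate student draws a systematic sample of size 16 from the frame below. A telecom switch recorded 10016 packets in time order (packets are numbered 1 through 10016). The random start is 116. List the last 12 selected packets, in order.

2620, 3246, 3872, 4498, 5124, 5750, 6376, 7002, 7628, 8254, 8880, 9506

k = N/n = 10016/16 = 626
5th selection = 116 + 4×626 = 2620
6th: 2620 + 626 = 3246
7th: 3246 + 626 = 3872
8th: 3872 + 626 = 4498
9th: 4498 + 626 = 5124
10th: 5124 + 626 = 5750
11th: 5750 + 626 = 6376
12th: 6376 + 626 = 7002
13th: 7002 + 626 = 7628
14th: 7628 + 626 = 8254
15th: 8254 + 626 = 8880
16th: 8880 + 626 = 9506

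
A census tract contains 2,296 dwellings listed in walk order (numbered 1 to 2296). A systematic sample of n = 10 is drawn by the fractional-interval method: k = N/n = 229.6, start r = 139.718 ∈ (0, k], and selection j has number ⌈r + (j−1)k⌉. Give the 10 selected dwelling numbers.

j=1: r + 0k = 139.718 → ⌈·⌉ = 140
j=2: r + 1k = 369.318 → ⌈·⌉ = 370
j=3: r + 2k = 598.918 → ⌈·⌉ = 599
j=4: r + 3k = 828.518 → ⌈·⌉ = 829
j=5: r + 4k = 1058.118 → ⌈·⌉ = 1059
j=6: r + 5k = 1287.718 → ⌈·⌉ = 1288
j=7: r + 6k = 1517.318 → ⌈·⌉ = 1518
j=8: r + 7k = 1746.918 → ⌈·⌉ = 1747
j=9: r + 8k = 1976.518 → ⌈·⌉ = 1977
j=10: r + 9k = 2206.118 → ⌈·⌉ = 2207

140, 370, 599, 829, 1059, 1288, 1518, 1747, 1977, 2207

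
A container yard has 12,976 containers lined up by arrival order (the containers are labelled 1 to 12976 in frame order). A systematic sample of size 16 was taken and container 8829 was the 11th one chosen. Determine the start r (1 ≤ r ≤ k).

k = 12976/16 = 811
r = 8829 − (11−1)×811 = 8829 − 8110 = 719

719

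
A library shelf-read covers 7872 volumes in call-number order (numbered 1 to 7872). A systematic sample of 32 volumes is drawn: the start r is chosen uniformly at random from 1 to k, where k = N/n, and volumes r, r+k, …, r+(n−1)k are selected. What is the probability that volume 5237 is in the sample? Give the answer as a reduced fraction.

1/246

k = 7872/32 = 246.
Volume 5237 is selected iff r ≡ 5237 (mod 246); exactly one such r in {1,…,246}.
Inclusion probability = 1/246.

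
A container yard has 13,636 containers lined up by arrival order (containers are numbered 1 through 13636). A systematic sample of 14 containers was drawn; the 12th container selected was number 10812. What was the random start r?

98

k = 13636/14 = 974
r = 10812 − (12−1)×974 = 10812 − 10714 = 98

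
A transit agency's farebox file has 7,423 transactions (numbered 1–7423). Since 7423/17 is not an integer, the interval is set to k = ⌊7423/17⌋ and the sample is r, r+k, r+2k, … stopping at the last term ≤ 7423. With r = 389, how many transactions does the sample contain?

17

k = ⌊7423/17⌋ = 436
Achieved size = ⌊(7423 − 389)/436⌋ + 1 = ⌊7034/436⌋ + 1 = 16 + 1 = 17
(last selection: 389 + 16×436 = 7365 ≤ 7423; next would be 7801 > 7423)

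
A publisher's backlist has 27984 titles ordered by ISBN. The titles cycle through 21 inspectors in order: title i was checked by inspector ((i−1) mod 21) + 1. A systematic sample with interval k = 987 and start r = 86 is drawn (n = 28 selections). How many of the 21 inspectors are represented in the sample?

1

Consecutive selections differ by k = 987, so their inspector numbers differ by 987 mod 21 = 0.
gcd(987, 21) = 21, so the sample visits 21/21 = 1 distinct residues mod 21.
Start 86 is inspector 2; the inspectors hit are 2.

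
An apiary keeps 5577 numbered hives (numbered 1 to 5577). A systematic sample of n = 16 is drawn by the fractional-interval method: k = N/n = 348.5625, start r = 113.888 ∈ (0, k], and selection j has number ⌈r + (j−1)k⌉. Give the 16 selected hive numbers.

114, 463, 812, 1160, 1509, 1857, 2206, 2554, 2903, 3251, 3600, 3949, 4297, 4646, 4994, 5343

j=1: r + 0k = 113.888 → ⌈·⌉ = 114
j=2: r + 1k = 462.4505 → ⌈·⌉ = 463
j=3: r + 2k = 811.013 → ⌈·⌉ = 812
j=4: r + 3k = 1159.5755 → ⌈·⌉ = 1160
j=5: r + 4k = 1508.138 → ⌈·⌉ = 1509
j=6: r + 5k = 1856.7005 → ⌈·⌉ = 1857
j=7: r + 6k = 2205.263 → ⌈·⌉ = 2206
j=8: r + 7k = 2553.8255 → ⌈·⌉ = 2554
j=9: r + 8k = 2902.388 → ⌈·⌉ = 2903
j=10: r + 9k = 3250.9505 → ⌈·⌉ = 3251
j=11: r + 10k = 3599.513 → ⌈·⌉ = 3600
j=12: r + 11k = 3948.0755 → ⌈·⌉ = 3949
j=13: r + 12k = 4296.638 → ⌈·⌉ = 4297
j=14: r + 13k = 4645.2005 → ⌈·⌉ = 4646
j=15: r + 14k = 4993.763 → ⌈·⌉ = 4994
j=16: r + 15k = 5342.3255 → ⌈·⌉ = 5343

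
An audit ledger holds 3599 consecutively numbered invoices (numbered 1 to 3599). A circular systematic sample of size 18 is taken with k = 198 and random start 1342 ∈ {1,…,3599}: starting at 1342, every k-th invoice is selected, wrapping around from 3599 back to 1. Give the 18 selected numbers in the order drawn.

1342, 1540, 1738, 1936, 2134, 2332, 2530, 2728, 2926, 3124, 3322, 3520, 119, 317, 515, 713, 911, 1109

Selection 1: 1342
Selection 2: 1342 + 198 = 1540
Selection 3: 1540 + 198 = 1738
Selection 4: 1738 + 198 = 1936
Selection 5: 1936 + 198 = 2134
Selection 6: 2134 + 198 = 2332
Selection 7: 2332 + 198 = 2530
Selection 8: 2530 + 198 = 2728
Selection 9: 2728 + 198 = 2926
Selection 10: 2926 + 198 = 3124
Selection 11: 3124 + 198 = 3322
Selection 12: 3322 + 198 = 3520
Selection 13: 3520 + 198 = 3718 → 3718 − 3599 = 119
Selection 14: 119 + 198 = 317
Selection 15: 317 + 198 = 515
Selection 16: 515 + 198 = 713
Selection 17: 713 + 198 = 911
Selection 18: 911 + 198 = 1109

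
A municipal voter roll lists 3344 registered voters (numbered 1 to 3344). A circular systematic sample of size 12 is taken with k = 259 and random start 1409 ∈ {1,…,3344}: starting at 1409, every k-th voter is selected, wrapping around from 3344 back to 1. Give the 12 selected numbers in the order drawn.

Selection 1: 1409
Selection 2: 1409 + 259 = 1668
Selection 3: 1668 + 259 = 1927
Selection 4: 1927 + 259 = 2186
Selection 5: 2186 + 259 = 2445
Selection 6: 2445 + 259 = 2704
Selection 7: 2704 + 259 = 2963
Selection 8: 2963 + 259 = 3222
Selection 9: 3222 + 259 = 3481 → 3481 − 3344 = 137
Selection 10: 137 + 259 = 396
Selection 11: 396 + 259 = 655
Selection 12: 655 + 259 = 914

1409, 1668, 1927, 2186, 2445, 2704, 2963, 3222, 137, 396, 655, 914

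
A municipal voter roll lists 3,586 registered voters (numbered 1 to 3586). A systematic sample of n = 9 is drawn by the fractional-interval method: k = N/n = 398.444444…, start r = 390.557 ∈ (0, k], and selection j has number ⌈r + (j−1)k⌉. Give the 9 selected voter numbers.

j=1: r + 0k = 390.557 → ⌈·⌉ = 391
j=2: r + 1k = 789.001444… → ⌈·⌉ = 790
j=3: r + 2k = 1187.445888… → ⌈·⌉ = 1188
j=4: r + 3k = 1585.890333… → ⌈·⌉ = 1586
j=5: r + 4k = 1984.334777… → ⌈·⌉ = 1985
j=6: r + 5k = 2382.779222… → ⌈·⌉ = 2383
j=7: r + 6k = 2781.223666… → ⌈·⌉ = 2782
j=8: r + 7k = 3179.668111… → ⌈·⌉ = 3180
j=9: r + 8k = 3578.112555… → ⌈·⌉ = 3579

391, 790, 1188, 1586, 1985, 2383, 2782, 3180, 3579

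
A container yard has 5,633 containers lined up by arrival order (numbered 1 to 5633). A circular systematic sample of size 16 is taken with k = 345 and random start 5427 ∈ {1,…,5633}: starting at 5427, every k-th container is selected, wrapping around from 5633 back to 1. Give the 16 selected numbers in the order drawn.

Selection 1: 5427
Selection 2: 5427 + 345 = 5772 → 5772 − 5633 = 139
Selection 3: 139 + 345 = 484
Selection 4: 484 + 345 = 829
Selection 5: 829 + 345 = 1174
Selection 6: 1174 + 345 = 1519
Selection 7: 1519 + 345 = 1864
Selection 8: 1864 + 345 = 2209
Selection 9: 2209 + 345 = 2554
Selection 10: 2554 + 345 = 2899
Selection 11: 2899 + 345 = 3244
Selection 12: 3244 + 345 = 3589
Selection 13: 3589 + 345 = 3934
Selection 14: 3934 + 345 = 4279
Selection 15: 4279 + 345 = 4624
Selection 16: 4624 + 345 = 4969

5427, 139, 484, 829, 1174, 1519, 1864, 2209, 2554, 2899, 3244, 3589, 3934, 4279, 4624, 4969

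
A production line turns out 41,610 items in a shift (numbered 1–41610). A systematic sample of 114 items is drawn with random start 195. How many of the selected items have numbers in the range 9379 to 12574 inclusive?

8

k = 41610/114 = 365
First selection ≥ 9379: 195 + ⌈(9379−195)/365⌉·365 = 195 + 26×365 = 9685
Last selection ≤ 12574: 195 + ⌊(12574−195)/365⌋·365 = 195 + 33×365 = 12240
Count = 33 − 26 + 1 = 8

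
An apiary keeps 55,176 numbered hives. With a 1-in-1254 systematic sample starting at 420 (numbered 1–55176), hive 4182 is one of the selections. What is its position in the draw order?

4

k = 1254
position = (4182 − 420)/1254 + 1 = 3762/1254 + 1 = 3 + 1 = 4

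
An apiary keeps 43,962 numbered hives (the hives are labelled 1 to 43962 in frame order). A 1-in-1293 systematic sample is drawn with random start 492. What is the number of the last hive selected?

43161

k = 1293
34th selection = r + (34−1)·k = 492 + 33×1293 = 492 + 42669 = 43161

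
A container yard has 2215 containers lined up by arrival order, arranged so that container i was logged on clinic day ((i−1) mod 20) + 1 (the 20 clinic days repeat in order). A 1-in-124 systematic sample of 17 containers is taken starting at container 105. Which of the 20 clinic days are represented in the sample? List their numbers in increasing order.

Consecutive selections differ by k = 124, so their clinic day numbers differ by 124 mod 20 = 4.
gcd(124, 20) = 4, so the sample visits 20/4 = 5 distinct residues mod 20.
Start 105 is clinic day 5; the clinic days hit are 1, 5, 9, 13, 17.

1, 5, 9, 13, 17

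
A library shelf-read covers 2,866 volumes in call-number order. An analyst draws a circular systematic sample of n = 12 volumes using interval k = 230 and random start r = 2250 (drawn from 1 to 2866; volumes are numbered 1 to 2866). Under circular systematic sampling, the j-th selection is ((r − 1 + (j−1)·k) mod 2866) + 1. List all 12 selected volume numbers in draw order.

2250, 2480, 2710, 74, 304, 534, 764, 994, 1224, 1454, 1684, 1914

Selection 1: 2250
Selection 2: 2250 + 230 = 2480
Selection 3: 2480 + 230 = 2710
Selection 4: 2710 + 230 = 2940 → 2940 − 2866 = 74
Selection 5: 74 + 230 = 304
Selection 6: 304 + 230 = 534
Selection 7: 534 + 230 = 764
Selection 8: 764 + 230 = 994
Selection 9: 994 + 230 = 1224
Selection 10: 1224 + 230 = 1454
Selection 11: 1454 + 230 = 1684
Selection 12: 1684 + 230 = 1914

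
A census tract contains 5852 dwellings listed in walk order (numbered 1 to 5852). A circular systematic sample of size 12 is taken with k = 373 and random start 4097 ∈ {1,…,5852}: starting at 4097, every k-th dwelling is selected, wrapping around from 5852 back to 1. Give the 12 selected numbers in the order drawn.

Selection 1: 4097
Selection 2: 4097 + 373 = 4470
Selection 3: 4470 + 373 = 4843
Selection 4: 4843 + 373 = 5216
Selection 5: 5216 + 373 = 5589
Selection 6: 5589 + 373 = 5962 → 5962 − 5852 = 110
Selection 7: 110 + 373 = 483
Selection 8: 483 + 373 = 856
Selection 9: 856 + 373 = 1229
Selection 10: 1229 + 373 = 1602
Selection 11: 1602 + 373 = 1975
Selection 12: 1975 + 373 = 2348

4097, 4470, 4843, 5216, 5589, 110, 483, 856, 1229, 1602, 1975, 2348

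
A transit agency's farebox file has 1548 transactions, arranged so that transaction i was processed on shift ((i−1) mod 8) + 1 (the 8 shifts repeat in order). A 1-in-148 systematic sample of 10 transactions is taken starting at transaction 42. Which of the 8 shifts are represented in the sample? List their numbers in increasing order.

2, 6

Consecutive selections differ by k = 148, so their shift numbers differ by 148 mod 8 = 4.
gcd(148, 8) = 4, so the sample visits 8/4 = 2 distinct residues mod 8.
Start 42 is shift 2; the shifts hit are 2, 6.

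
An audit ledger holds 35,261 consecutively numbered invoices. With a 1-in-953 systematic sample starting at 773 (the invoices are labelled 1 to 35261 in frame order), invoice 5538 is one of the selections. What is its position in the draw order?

k = 953
position = (5538 − 773)/953 + 1 = 4765/953 + 1 = 5 + 1 = 6

6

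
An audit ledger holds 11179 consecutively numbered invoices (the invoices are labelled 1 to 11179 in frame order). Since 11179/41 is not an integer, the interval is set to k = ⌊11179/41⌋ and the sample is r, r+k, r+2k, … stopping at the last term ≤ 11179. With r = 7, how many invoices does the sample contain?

k = ⌊11179/41⌋ = 272
Achieved size = ⌊(11179 − 7)/272⌋ + 1 = ⌊11172/272⌋ + 1 = 41 + 1 = 42
(last selection: 7 + 41×272 = 11159 ≤ 11179; next would be 11431 > 11179)

42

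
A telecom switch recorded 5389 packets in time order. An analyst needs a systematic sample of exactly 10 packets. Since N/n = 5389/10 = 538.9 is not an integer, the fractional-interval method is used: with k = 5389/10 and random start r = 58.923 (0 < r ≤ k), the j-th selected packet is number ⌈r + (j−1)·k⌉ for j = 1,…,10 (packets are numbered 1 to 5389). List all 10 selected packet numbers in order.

59, 598, 1137, 1676, 2215, 2754, 3293, 3832, 4371, 4910

j=1: r + 0k = 58.923 → ⌈·⌉ = 59
j=2: r + 1k = 597.823 → ⌈·⌉ = 598
j=3: r + 2k = 1136.723 → ⌈·⌉ = 1137
j=4: r + 3k = 1675.623 → ⌈·⌉ = 1676
j=5: r + 4k = 2214.523 → ⌈·⌉ = 2215
j=6: r + 5k = 2753.423 → ⌈·⌉ = 2754
j=7: r + 6k = 3292.323 → ⌈·⌉ = 3293
j=8: r + 7k = 3831.223 → ⌈·⌉ = 3832
j=9: r + 8k = 4370.123 → ⌈·⌉ = 4371
j=10: r + 9k = 4909.023 → ⌈·⌉ = 4910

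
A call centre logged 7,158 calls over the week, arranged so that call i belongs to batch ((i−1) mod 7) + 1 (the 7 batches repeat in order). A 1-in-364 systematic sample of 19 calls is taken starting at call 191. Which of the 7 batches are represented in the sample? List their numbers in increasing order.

2

Consecutive selections differ by k = 364, so their batch numbers differ by 364 mod 7 = 0.
gcd(364, 7) = 7, so the sample visits 7/7 = 1 distinct residues mod 7.
Start 191 is batch 2; the batches hit are 2.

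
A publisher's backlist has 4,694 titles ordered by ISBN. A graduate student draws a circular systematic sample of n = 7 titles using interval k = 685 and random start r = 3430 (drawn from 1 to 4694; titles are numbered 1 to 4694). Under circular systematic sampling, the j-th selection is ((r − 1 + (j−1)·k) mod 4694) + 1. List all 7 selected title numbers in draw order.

Selection 1: 3430
Selection 2: 3430 + 685 = 4115
Selection 3: 4115 + 685 = 4800 → 4800 − 4694 = 106
Selection 4: 106 + 685 = 791
Selection 5: 791 + 685 = 1476
Selection 6: 1476 + 685 = 2161
Selection 7: 2161 + 685 = 2846

3430, 4115, 106, 791, 1476, 2161, 2846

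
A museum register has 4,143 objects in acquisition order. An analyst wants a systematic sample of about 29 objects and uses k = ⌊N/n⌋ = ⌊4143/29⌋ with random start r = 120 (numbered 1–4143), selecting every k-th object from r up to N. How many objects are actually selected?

29

k = ⌊4143/29⌋ = 142
Achieved size = ⌊(4143 − 120)/142⌋ + 1 = ⌊4023/142⌋ + 1 = 28 + 1 = 29
(last selection: 120 + 28×142 = 4096 ≤ 4143; next would be 4238 > 4143)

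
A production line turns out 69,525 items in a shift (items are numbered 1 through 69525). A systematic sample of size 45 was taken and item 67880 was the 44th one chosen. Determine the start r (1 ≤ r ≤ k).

k = 69525/45 = 1545
r = 67880 − (44−1)×1545 = 67880 − 66435 = 1445

1445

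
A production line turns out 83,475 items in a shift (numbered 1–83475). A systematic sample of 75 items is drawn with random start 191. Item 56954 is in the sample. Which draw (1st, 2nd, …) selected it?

52

k = 83475/75 = 1113
position = (56954 − 191)/1113 + 1 = 56763/1113 + 1 = 51 + 1 = 52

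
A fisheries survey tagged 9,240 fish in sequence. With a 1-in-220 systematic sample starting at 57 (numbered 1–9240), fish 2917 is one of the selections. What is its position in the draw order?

k = 220
position = (2917 − 57)/220 + 1 = 2860/220 + 1 = 13 + 1 = 14

14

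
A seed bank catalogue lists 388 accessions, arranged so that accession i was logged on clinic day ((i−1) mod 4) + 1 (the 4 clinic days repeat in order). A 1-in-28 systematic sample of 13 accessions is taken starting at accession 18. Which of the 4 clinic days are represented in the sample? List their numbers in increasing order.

2

Consecutive selections differ by k = 28, so their clinic day numbers differ by 28 mod 4 = 0.
gcd(28, 4) = 4, so the sample visits 4/4 = 1 distinct residues mod 4.
Start 18 is clinic day 2; the clinic days hit are 2.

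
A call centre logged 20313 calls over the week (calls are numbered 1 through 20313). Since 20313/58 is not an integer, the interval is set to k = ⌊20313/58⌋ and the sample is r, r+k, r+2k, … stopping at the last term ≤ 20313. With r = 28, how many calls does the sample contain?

58

k = ⌊20313/58⌋ = 350
Achieved size = ⌊(20313 − 28)/350⌋ + 1 = ⌊20285/350⌋ + 1 = 57 + 1 = 58
(last selection: 28 + 57×350 = 19978 ≤ 20313; next would be 20328 > 20313)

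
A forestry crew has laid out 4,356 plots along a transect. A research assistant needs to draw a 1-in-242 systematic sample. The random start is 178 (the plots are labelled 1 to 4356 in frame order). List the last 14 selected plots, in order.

5th selection = 178 + 4×242 = 1146
6th: 1146 + 242 = 1388
7th: 1388 + 242 = 1630
8th: 1630 + 242 = 1872
9th: 1872 + 242 = 2114
10th: 2114 + 242 = 2356
11th: 2356 + 242 = 2598
12th: 2598 + 242 = 2840
13th: 2840 + 242 = 3082
14th: 3082 + 242 = 3324
15th: 3324 + 242 = 3566
16th: 3566 + 242 = 3808
17th: 3808 + 242 = 4050
18th: 4050 + 242 = 4292

1146, 1388, 1630, 1872, 2114, 2356, 2598, 2840, 3082, 3324, 3566, 3808, 4050, 4292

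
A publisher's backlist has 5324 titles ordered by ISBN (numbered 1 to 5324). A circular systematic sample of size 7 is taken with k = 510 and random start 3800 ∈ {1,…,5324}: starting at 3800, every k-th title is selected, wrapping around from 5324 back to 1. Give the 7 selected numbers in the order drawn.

3800, 4310, 4820, 6, 516, 1026, 1536

Selection 1: 3800
Selection 2: 3800 + 510 = 4310
Selection 3: 4310 + 510 = 4820
Selection 4: 4820 + 510 = 5330 → 5330 − 5324 = 6
Selection 5: 6 + 510 = 516
Selection 6: 516 + 510 = 1026
Selection 7: 1026 + 510 = 1536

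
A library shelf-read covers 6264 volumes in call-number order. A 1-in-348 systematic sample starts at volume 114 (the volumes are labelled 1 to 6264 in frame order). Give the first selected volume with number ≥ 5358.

k = 348
Steps past start: ⌈(5358 − 114)/348⌉ = ⌈5244/348⌉ = 16
Selected volume: 114 + 16×348 = 5682

5682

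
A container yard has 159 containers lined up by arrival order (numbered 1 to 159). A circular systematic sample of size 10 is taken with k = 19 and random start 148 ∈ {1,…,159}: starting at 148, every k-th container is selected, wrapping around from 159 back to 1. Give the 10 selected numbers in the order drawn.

148, 8, 27, 46, 65, 84, 103, 122, 141, 1

Selection 1: 148
Selection 2: 148 + 19 = 167 → 167 − 159 = 8
Selection 3: 8 + 19 = 27
Selection 4: 27 + 19 = 46
Selection 5: 46 + 19 = 65
Selection 6: 65 + 19 = 84
Selection 7: 84 + 19 = 103
Selection 8: 103 + 19 = 122
Selection 9: 122 + 19 = 141
Selection 10: 141 + 19 = 160 → 160 − 159 = 1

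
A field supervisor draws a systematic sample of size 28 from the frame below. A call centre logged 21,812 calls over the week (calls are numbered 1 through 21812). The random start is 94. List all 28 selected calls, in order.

k = N/n = 21812/28 = 779
call 1: 94
call 2: 94 + 779 = 873
call 3: 873 + 779 = 1652
call 4: 1652 + 779 = 2431
call 5: 2431 + 779 = 3210
call 6: 3210 + 779 = 3989
call 7: 3989 + 779 = 4768
call 8: 4768 + 779 = 5547
call 9: 5547 + 779 = 6326
call 10: 6326 + 779 = 7105
call 11: 7105 + 779 = 7884
call 12: 7884 + 779 = 8663
call 13: 8663 + 779 = 9442
call 14: 9442 + 779 = 10221
call 15: 10221 + 779 = 11000
call 16: 11000 + 779 = 11779
call 17: 11779 + 779 = 12558
call 18: 12558 + 779 = 13337
call 19: 13337 + 779 = 14116
call 20: 14116 + 779 = 14895
call 21: 14895 + 779 = 15674
call 22: 15674 + 779 = 16453
call 23: 16453 + 779 = 17232
call 24: 17232 + 779 = 18011
call 25: 18011 + 779 = 18790
call 26: 18790 + 779 = 19569
call 27: 19569 + 779 = 20348
call 28: 20348 + 779 = 21127

94, 873, 1652, 2431, 3210, 3989, 4768, 5547, 6326, 7105, 7884, 8663, 9442, 10221, 11000, 11779, 12558, 13337, 14116, 14895, 15674, 16453, 17232, 18011, 18790, 19569, 20348, 21127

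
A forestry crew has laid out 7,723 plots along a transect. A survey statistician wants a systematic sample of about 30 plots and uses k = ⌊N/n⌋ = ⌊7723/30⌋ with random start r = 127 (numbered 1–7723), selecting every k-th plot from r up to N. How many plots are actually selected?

30

k = ⌊7723/30⌋ = 257
Achieved size = ⌊(7723 − 127)/257⌋ + 1 = ⌊7596/257⌋ + 1 = 29 + 1 = 30
(last selection: 127 + 29×257 = 7580 ≤ 7723; next would be 7837 > 7723)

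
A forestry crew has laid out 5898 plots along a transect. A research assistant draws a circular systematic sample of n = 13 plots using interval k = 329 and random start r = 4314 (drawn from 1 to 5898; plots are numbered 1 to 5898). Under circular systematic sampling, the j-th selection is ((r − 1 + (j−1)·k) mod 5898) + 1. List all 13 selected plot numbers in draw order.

4314, 4643, 4972, 5301, 5630, 61, 390, 719, 1048, 1377, 1706, 2035, 2364

Selection 1: 4314
Selection 2: 4314 + 329 = 4643
Selection 3: 4643 + 329 = 4972
Selection 4: 4972 + 329 = 5301
Selection 5: 5301 + 329 = 5630
Selection 6: 5630 + 329 = 5959 → 5959 − 5898 = 61
Selection 7: 61 + 329 = 390
Selection 8: 390 + 329 = 719
Selection 9: 719 + 329 = 1048
Selection 10: 1048 + 329 = 1377
Selection 11: 1377 + 329 = 1706
Selection 12: 1706 + 329 = 2035
Selection 13: 2035 + 329 = 2364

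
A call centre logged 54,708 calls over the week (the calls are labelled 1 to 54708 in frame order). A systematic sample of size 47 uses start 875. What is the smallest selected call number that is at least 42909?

k = 54708/47 = 1164
Steps past start: ⌈(42909 − 875)/1164⌉ = ⌈42034/1164⌉ = 37
Selected call: 875 + 37×1164 = 43943

43943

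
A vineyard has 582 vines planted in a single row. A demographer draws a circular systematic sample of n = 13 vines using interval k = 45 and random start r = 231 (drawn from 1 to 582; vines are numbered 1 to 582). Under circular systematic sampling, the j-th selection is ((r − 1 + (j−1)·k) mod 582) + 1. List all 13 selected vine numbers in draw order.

231, 276, 321, 366, 411, 456, 501, 546, 9, 54, 99, 144, 189

Selection 1: 231
Selection 2: 231 + 45 = 276
Selection 3: 276 + 45 = 321
Selection 4: 321 + 45 = 366
Selection 5: 366 + 45 = 411
Selection 6: 411 + 45 = 456
Selection 7: 456 + 45 = 501
Selection 8: 501 + 45 = 546
Selection 9: 546 + 45 = 591 → 591 − 582 = 9
Selection 10: 9 + 45 = 54
Selection 11: 54 + 45 = 99
Selection 12: 99 + 45 = 144
Selection 13: 144 + 45 = 189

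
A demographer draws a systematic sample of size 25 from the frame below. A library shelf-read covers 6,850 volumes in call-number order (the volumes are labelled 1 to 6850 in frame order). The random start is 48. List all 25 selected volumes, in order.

48, 322, 596, 870, 1144, 1418, 1692, 1966, 2240, 2514, 2788, 3062, 3336, 3610, 3884, 4158, 4432, 4706, 4980, 5254, 5528, 5802, 6076, 6350, 6624

k = N/n = 6850/25 = 274
volume 1: 48
volume 2: 48 + 274 = 322
volume 3: 322 + 274 = 596
volume 4: 596 + 274 = 870
volume 5: 870 + 274 = 1144
volume 6: 1144 + 274 = 1418
volume 7: 1418 + 274 = 1692
volume 8: 1692 + 274 = 1966
volume 9: 1966 + 274 = 2240
volume 10: 2240 + 274 = 2514
volume 11: 2514 + 274 = 2788
volume 12: 2788 + 274 = 3062
volume 13: 3062 + 274 = 3336
volume 14: 3336 + 274 = 3610
volume 15: 3610 + 274 = 3884
volume 16: 3884 + 274 = 4158
volume 17: 4158 + 274 = 4432
volume 18: 4432 + 274 = 4706
volume 19: 4706 + 274 = 4980
volume 20: 4980 + 274 = 5254
volume 21: 5254 + 274 = 5528
volume 22: 5528 + 274 = 5802
volume 23: 5802 + 274 = 6076
volume 24: 6076 + 274 = 6350
volume 25: 6350 + 274 = 6624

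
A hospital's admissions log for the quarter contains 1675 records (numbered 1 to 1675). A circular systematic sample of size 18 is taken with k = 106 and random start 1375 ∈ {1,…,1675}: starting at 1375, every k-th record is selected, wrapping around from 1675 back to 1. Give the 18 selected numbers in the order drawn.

1375, 1481, 1587, 18, 124, 230, 336, 442, 548, 654, 760, 866, 972, 1078, 1184, 1290, 1396, 1502

Selection 1: 1375
Selection 2: 1375 + 106 = 1481
Selection 3: 1481 + 106 = 1587
Selection 4: 1587 + 106 = 1693 → 1693 − 1675 = 18
Selection 5: 18 + 106 = 124
Selection 6: 124 + 106 = 230
Selection 7: 230 + 106 = 336
Selection 8: 336 + 106 = 442
Selection 9: 442 + 106 = 548
Selection 10: 548 + 106 = 654
Selection 11: 654 + 106 = 760
Selection 12: 760 + 106 = 866
Selection 13: 866 + 106 = 972
Selection 14: 972 + 106 = 1078
Selection 15: 1078 + 106 = 1184
Selection 16: 1184 + 106 = 1290
Selection 17: 1290 + 106 = 1396
Selection 18: 1396 + 106 = 1502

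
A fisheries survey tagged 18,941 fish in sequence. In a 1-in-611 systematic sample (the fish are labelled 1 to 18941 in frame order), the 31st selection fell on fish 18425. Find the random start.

k = 611
r = 18425 − (31−1)×611 = 18425 − 18330 = 95

95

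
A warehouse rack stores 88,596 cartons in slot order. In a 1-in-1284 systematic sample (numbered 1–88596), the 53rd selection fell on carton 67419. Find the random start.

651

k = 1284
r = 67419 − (53−1)×1284 = 67419 − 66768 = 651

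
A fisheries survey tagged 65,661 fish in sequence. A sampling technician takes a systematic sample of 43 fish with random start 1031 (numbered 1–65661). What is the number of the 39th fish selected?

k = 65661/43 = 1527
39th selection = r + (39−1)·k = 1031 + 38×1527 = 1031 + 58026 = 59057

59057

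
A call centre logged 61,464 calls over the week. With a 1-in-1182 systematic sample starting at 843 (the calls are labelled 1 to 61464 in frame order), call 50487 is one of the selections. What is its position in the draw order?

43

k = 1182
position = (50487 − 843)/1182 + 1 = 49644/1182 + 1 = 42 + 1 = 43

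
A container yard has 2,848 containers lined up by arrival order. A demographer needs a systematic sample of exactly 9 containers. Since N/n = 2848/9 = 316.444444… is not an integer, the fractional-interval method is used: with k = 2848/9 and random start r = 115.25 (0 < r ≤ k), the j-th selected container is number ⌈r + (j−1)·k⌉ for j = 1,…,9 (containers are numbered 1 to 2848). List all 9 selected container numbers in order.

116, 432, 749, 1065, 1382, 1698, 2014, 2331, 2647

j=1: r + 0k = 115.25 → ⌈·⌉ = 116
j=2: r + 1k = 431.694444… → ⌈·⌉ = 432
j=3: r + 2k = 748.138888… → ⌈·⌉ = 749
j=4: r + 3k = 1064.583333… → ⌈·⌉ = 1065
j=5: r + 4k = 1381.027777… → ⌈·⌉ = 1382
j=6: r + 5k = 1697.472222… → ⌈·⌉ = 1698
j=7: r + 6k = 2013.916666… → ⌈·⌉ = 2014
j=8: r + 7k = 2330.361111… → ⌈·⌉ = 2331
j=9: r + 8k = 2646.805555… → ⌈·⌉ = 2647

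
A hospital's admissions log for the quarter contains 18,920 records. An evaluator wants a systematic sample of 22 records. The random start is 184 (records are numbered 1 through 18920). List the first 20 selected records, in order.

184, 1044, 1904, 2764, 3624, 4484, 5344, 6204, 7064, 7924, 8784, 9644, 10504, 11364, 12224, 13084, 13944, 14804, 15664, 16524

k = N/n = 18920/22 = 860
record 1: 184
record 2: 184 + 860 = 1044
record 3: 1044 + 860 = 1904
record 4: 1904 + 860 = 2764
record 5: 2764 + 860 = 3624
record 6: 3624 + 860 = 4484
record 7: 4484 + 860 = 5344
record 8: 5344 + 860 = 6204
record 9: 6204 + 860 = 7064
record 10: 7064 + 860 = 7924
record 11: 7924 + 860 = 8784
record 12: 8784 + 860 = 9644
record 13: 9644 + 860 = 10504
record 14: 10504 + 860 = 11364
record 15: 11364 + 860 = 12224
record 16: 12224 + 860 = 13084
record 17: 13084 + 860 = 13944
record 18: 13944 + 860 = 14804
record 19: 14804 + 860 = 15664
record 20: 15664 + 860 = 16524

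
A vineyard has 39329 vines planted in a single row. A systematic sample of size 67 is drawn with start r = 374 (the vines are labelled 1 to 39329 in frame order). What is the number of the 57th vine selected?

k = 39329/67 = 587
57th selection = r + (57−1)·k = 374 + 56×587 = 374 + 32872 = 33246

33246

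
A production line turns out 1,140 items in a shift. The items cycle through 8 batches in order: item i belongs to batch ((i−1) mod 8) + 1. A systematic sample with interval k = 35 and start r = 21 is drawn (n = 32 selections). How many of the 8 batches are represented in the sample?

Consecutive selections differ by k = 35, so their batch numbers differ by 35 mod 8 = 3.
gcd(35, 8) = 1, so the sample visits 8/1 = 8 distinct residues mod 8.
Start 21 is batch 5; the batches hit are 1, 2, 3, 4, 5, 6, 7, 8.

8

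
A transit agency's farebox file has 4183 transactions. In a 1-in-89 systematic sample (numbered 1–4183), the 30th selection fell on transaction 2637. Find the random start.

56

k = 89
r = 2637 − (30−1)×89 = 2637 − 2581 = 56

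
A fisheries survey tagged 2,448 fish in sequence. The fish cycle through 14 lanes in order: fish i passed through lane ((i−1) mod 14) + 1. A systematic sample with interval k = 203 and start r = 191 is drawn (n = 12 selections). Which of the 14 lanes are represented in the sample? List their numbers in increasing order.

Consecutive selections differ by k = 203, so their lane numbers differ by 203 mod 14 = 7.
gcd(203, 14) = 7, so the sample visits 14/7 = 2 distinct residues mod 14.
Start 191 is lane 9; the lanes hit are 2, 9.

2, 9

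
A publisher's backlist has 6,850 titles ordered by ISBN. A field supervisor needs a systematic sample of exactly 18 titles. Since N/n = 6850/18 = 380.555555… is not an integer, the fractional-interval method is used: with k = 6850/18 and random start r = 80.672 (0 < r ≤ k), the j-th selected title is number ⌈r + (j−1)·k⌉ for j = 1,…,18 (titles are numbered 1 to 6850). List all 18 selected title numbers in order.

j=1: r + 0k = 80.672 → ⌈·⌉ = 81
j=2: r + 1k = 461.227555… → ⌈·⌉ = 462
j=3: r + 2k = 841.783111… → ⌈·⌉ = 842
j=4: r + 3k = 1222.338666… → ⌈·⌉ = 1223
j=5: r + 4k = 1602.894222… → ⌈·⌉ = 1603
j=6: r + 5k = 1983.449777… → ⌈·⌉ = 1984
j=7: r + 6k = 2364.005333… → ⌈·⌉ = 2365
j=8: r + 7k = 2744.560888… → ⌈·⌉ = 2745
j=9: r + 8k = 3125.116444… → ⌈·⌉ = 3126
j=10: r + 9k = 3505.672 → ⌈·⌉ = 3506
j=11: r + 10k = 3886.227555… → ⌈·⌉ = 3887
j=12: r + 11k = 4266.783111… → ⌈·⌉ = 4267
j=13: r + 12k = 4647.338666… → ⌈·⌉ = 4648
j=14: r + 13k = 5027.894222… → ⌈·⌉ = 5028
j=15: r + 14k = 5408.449777… → ⌈·⌉ = 5409
j=16: r + 15k = 5789.005333… → ⌈·⌉ = 5790
j=17: r + 16k = 6169.560888… → ⌈·⌉ = 6170
j=18: r + 17k = 6550.116444… → ⌈·⌉ = 6551

81, 462, 842, 1223, 1603, 1984, 2365, 2745, 3126, 3506, 3887, 4267, 4648, 5028, 5409, 5790, 6170, 6551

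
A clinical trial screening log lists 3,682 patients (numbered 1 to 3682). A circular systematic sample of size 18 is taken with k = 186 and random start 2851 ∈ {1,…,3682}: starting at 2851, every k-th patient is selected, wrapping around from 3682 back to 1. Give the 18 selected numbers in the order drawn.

Selection 1: 2851
Selection 2: 2851 + 186 = 3037
Selection 3: 3037 + 186 = 3223
Selection 4: 3223 + 186 = 3409
Selection 5: 3409 + 186 = 3595
Selection 6: 3595 + 186 = 3781 → 3781 − 3682 = 99
Selection 7: 99 + 186 = 285
Selection 8: 285 + 186 = 471
Selection 9: 471 + 186 = 657
Selection 10: 657 + 186 = 843
Selection 11: 843 + 186 = 1029
Selection 12: 1029 + 186 = 1215
Selection 13: 1215 + 186 = 1401
Selection 14: 1401 + 186 = 1587
Selection 15: 1587 + 186 = 1773
Selection 16: 1773 + 186 = 1959
Selection 17: 1959 + 186 = 2145
Selection 18: 2145 + 186 = 2331

2851, 3037, 3223, 3409, 3595, 99, 285, 471, 657, 843, 1029, 1215, 1401, 1587, 1773, 1959, 2145, 2331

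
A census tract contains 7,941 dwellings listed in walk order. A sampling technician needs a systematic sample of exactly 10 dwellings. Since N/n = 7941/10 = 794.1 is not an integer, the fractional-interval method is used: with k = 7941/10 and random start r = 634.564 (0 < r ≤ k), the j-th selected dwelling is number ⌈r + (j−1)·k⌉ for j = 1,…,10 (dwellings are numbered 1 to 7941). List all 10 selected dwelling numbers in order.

j=1: r + 0k = 634.564 → ⌈·⌉ = 635
j=2: r + 1k = 1428.664 → ⌈·⌉ = 1429
j=3: r + 2k = 2222.764 → ⌈·⌉ = 2223
j=4: r + 3k = 3016.864 → ⌈·⌉ = 3017
j=5: r + 4k = 3810.964 → ⌈·⌉ = 3811
j=6: r + 5k = 4605.064 → ⌈·⌉ = 4606
j=7: r + 6k = 5399.164 → ⌈·⌉ = 5400
j=8: r + 7k = 6193.264 → ⌈·⌉ = 6194
j=9: r + 8k = 6987.364 → ⌈·⌉ = 6988
j=10: r + 9k = 7781.464 → ⌈·⌉ = 7782

635, 1429, 2223, 3017, 3811, 4606, 5400, 6194, 6988, 7782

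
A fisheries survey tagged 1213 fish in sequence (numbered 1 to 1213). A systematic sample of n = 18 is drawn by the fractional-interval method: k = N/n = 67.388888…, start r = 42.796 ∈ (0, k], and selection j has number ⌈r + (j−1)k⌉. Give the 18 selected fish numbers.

43, 111, 178, 245, 313, 380, 448, 515, 582, 650, 717, 785, 852, 919, 987, 1054, 1122, 1189

j=1: r + 0k = 42.796 → ⌈·⌉ = 43
j=2: r + 1k = 110.184888… → ⌈·⌉ = 111
j=3: r + 2k = 177.573777… → ⌈·⌉ = 178
j=4: r + 3k = 244.962666… → ⌈·⌉ = 245
j=5: r + 4k = 312.351555… → ⌈·⌉ = 313
j=6: r + 5k = 379.740444… → ⌈·⌉ = 380
j=7: r + 6k = 447.129333… → ⌈·⌉ = 448
j=8: r + 7k = 514.518222… → ⌈·⌉ = 515
j=9: r + 8k = 581.907111… → ⌈·⌉ = 582
j=10: r + 9k = 649.296 → ⌈·⌉ = 650
j=11: r + 10k = 716.684888… → ⌈·⌉ = 717
j=12: r + 11k = 784.073777… → ⌈·⌉ = 785
j=13: r + 12k = 851.462666… → ⌈·⌉ = 852
j=14: r + 13k = 918.851555… → ⌈·⌉ = 919
j=15: r + 14k = 986.240444… → ⌈·⌉ = 987
j=16: r + 15k = 1053.629333… → ⌈·⌉ = 1054
j=17: r + 16k = 1121.018222… → ⌈·⌉ = 1122
j=18: r + 17k = 1188.407111… → ⌈·⌉ = 1189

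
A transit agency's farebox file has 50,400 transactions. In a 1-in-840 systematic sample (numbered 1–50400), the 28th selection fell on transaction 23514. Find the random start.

834

k = 840
r = 23514 − (28−1)×840 = 23514 − 22680 = 834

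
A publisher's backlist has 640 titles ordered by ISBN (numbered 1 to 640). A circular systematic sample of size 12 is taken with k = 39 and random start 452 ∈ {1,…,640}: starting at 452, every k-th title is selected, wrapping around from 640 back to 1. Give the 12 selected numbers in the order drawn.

Selection 1: 452
Selection 2: 452 + 39 = 491
Selection 3: 491 + 39 = 530
Selection 4: 530 + 39 = 569
Selection 5: 569 + 39 = 608
Selection 6: 608 + 39 = 647 → 647 − 640 = 7
Selection 7: 7 + 39 = 46
Selection 8: 46 + 39 = 85
Selection 9: 85 + 39 = 124
Selection 10: 124 + 39 = 163
Selection 11: 163 + 39 = 202
Selection 12: 202 + 39 = 241

452, 491, 530, 569, 608, 7, 46, 85, 124, 163, 202, 241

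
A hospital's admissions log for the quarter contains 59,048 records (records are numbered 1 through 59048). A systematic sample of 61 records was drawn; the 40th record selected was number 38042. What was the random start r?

290

k = 59048/61 = 968
r = 38042 − (40−1)×968 = 38042 − 37752 = 290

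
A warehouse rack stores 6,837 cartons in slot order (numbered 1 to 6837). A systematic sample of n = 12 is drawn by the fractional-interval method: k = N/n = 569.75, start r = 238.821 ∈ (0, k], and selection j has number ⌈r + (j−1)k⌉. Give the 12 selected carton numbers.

239, 809, 1379, 1949, 2518, 3088, 3658, 4228, 4797, 5367, 5937, 6507

j=1: r + 0k = 238.821 → ⌈·⌉ = 239
j=2: r + 1k = 808.571 → ⌈·⌉ = 809
j=3: r + 2k = 1378.321 → ⌈·⌉ = 1379
j=4: r + 3k = 1948.071 → ⌈·⌉ = 1949
j=5: r + 4k = 2517.821 → ⌈·⌉ = 2518
j=6: r + 5k = 3087.571 → ⌈·⌉ = 3088
j=7: r + 6k = 3657.321 → ⌈·⌉ = 3658
j=8: r + 7k = 4227.071 → ⌈·⌉ = 4228
j=9: r + 8k = 4796.821 → ⌈·⌉ = 4797
j=10: r + 9k = 5366.571 → ⌈·⌉ = 5367
j=11: r + 10k = 5936.321 → ⌈·⌉ = 5937
j=12: r + 11k = 6506.071 → ⌈·⌉ = 6507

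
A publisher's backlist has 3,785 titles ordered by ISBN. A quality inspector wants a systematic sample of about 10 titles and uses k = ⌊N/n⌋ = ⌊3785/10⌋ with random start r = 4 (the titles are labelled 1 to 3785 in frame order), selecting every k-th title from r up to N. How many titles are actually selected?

k = ⌊3785/10⌋ = 378
Achieved size = ⌊(3785 − 4)/378⌋ + 1 = ⌊3781/378⌋ + 1 = 10 + 1 = 11
(last selection: 4 + 10×378 = 3784 ≤ 3785; next would be 4162 > 3785)

11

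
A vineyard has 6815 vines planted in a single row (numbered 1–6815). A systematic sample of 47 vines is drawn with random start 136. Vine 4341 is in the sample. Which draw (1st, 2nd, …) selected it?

30

k = 6815/47 = 145
position = (4341 − 136)/145 + 1 = 4205/145 + 1 = 29 + 1 = 30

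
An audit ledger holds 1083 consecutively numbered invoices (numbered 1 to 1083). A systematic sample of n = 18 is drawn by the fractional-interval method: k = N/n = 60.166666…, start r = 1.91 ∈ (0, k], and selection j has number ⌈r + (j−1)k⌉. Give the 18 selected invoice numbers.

j=1: r + 0k = 1.91 → ⌈·⌉ = 2
j=2: r + 1k = 62.076666… → ⌈·⌉ = 63
j=3: r + 2k = 122.243333… → ⌈·⌉ = 123
j=4: r + 3k = 182.41 → ⌈·⌉ = 183
j=5: r + 4k = 242.576666… → ⌈·⌉ = 243
j=6: r + 5k = 302.743333… → ⌈·⌉ = 303
j=7: r + 6k = 362.91 → ⌈·⌉ = 363
j=8: r + 7k = 423.076666… → ⌈·⌉ = 424
j=9: r + 8k = 483.243333… → ⌈·⌉ = 484
j=10: r + 9k = 543.41 → ⌈·⌉ = 544
j=11: r + 10k = 603.576666… → ⌈·⌉ = 604
j=12: r + 11k = 663.743333… → ⌈·⌉ = 664
j=13: r + 12k = 723.91 → ⌈·⌉ = 724
j=14: r + 13k = 784.076666… → ⌈·⌉ = 785
j=15: r + 14k = 844.243333… → ⌈·⌉ = 845
j=16: r + 15k = 904.41 → ⌈·⌉ = 905
j=17: r + 16k = 964.576666… → ⌈·⌉ = 965
j=18: r + 17k = 1024.743333… → ⌈·⌉ = 1025

2, 63, 123, 183, 243, 303, 363, 424, 484, 544, 604, 664, 724, 785, 845, 905, 965, 1025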